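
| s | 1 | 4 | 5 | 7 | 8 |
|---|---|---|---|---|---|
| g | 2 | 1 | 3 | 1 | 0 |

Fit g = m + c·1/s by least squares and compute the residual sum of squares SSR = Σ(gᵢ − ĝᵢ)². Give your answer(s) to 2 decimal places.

With design matrix X, XᵀX = [[5, 481/280]; [481/280, 89261/78400]] and Xᵀg = [7, 419/140]ᵀ.
det = 5·(89261/78400) − (481/280)² = 6717/2450.
m = (7·(89261/78400) − (481/280)·(419/140))/(6717/2450) = 221749/214944; c = (5·(419/140) − (481/280)·7)/(6717/2450) = 28805/26868.
Residuals: -22301/214944, -64415/214944, 125665/71648, -39725/214944, -41759/35824; SSR = 982243/214944.

SSR = 4.57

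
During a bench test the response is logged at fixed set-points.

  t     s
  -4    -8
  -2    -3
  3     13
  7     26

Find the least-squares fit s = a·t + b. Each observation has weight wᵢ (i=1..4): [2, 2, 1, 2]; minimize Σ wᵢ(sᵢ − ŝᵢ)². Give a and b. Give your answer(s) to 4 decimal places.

Setting ∂/∂a … = 0 gives: 147·a + 5·b = 479;  5·a + 7·b = 43.
Determinant 147·7 − 5² = 1004.
a = (479·7 − 5·43)/1004 = 1569/502; b = (147·43 − 5·479)/1004 = 1963/502.

a = 3.1255, b = 3.9104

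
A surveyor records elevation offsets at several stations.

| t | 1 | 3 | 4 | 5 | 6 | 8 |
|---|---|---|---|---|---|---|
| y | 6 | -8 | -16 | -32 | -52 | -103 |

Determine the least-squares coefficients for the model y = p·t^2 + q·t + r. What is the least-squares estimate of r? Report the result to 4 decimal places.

From the data, Σt^2·t^2 = 6355, Σt^2·t = 945, Σt^2 = 151, Σt·t = 151, Σt = 27, Σ1 = 6.
For Mᵀy: Σt^2·y = -9586, Σt·y = -1378, Σy = -205.
So MᵀM·[p, q, r]ᵀ = Mᵀy: [[6355, 945, 151]; [945, 151, 27]; [151, 27, 6]]·[p, q, r]ᵀ = [-9586, -1378, -205]ᵀ.
Row-reducing yields p = -491/248, q = 34793/14632, r = 36279/7316.

r = 4.9589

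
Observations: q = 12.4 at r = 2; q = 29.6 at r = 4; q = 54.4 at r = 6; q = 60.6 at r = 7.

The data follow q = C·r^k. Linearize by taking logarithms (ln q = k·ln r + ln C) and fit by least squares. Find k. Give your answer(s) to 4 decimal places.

k = 1.2984

Let Y = ln q. Fitting Y = k·ln r + ln C by least squares:
Sums: Σln r = 5.8171, Σ(ln r)² = 9.3992, Σln q = 14.0061, Σln r·ln q = 21.5887.
Normal system: [[9.3992, 5.8171]; [5.8171, 4]]·[k, ln C]ᵀ = [21.5887, 14.0061]ᵀ.
Solving (det = 3.7582): k = 1.29840, ln C = 1.61330.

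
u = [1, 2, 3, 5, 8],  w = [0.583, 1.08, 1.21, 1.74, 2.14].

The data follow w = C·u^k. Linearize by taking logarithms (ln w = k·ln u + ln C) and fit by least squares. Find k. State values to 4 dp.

Let Y = ln w. Fitting Y = k·ln u + ln C by least squares:
Σln u = 5.4806, Σ(ln u)² = 8.6018, Σln w = 1.0427, Σln u·ln w = 2.7363.
Equations: 8.6018·k + 5.4806·ln C = 2.7363;  5.4806·k + 5·ln C = 1.0427.
Solving (det = 12.9714): k = 0.61416, ln C = -0.46466.

k = 0.6142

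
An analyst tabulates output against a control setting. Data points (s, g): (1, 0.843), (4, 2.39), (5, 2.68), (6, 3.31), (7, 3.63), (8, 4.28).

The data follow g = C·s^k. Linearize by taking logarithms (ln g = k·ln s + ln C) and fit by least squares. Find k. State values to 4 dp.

With ln gᵢ as the transformed response and ln sᵢ as the regressor:
Σln s = 8.8128, Σ(ln s)² = 15.8331, Σln g = 5.6265, Σln s·ln g = 10.4713.
Equations: 15.8331·k + 8.8128·ln C = 10.4713;  8.8128·k + 6·ln C = 5.6265.
Slope k = (n·Σln s·ln g − Σln s·Σln g)/(n·Σ(ln s)² − (Σln s)²) = (6·10.4713 − 8.8128·5.6265)/17.3327 = 0.76402; ln C = (Σln g − k·Σln s)/n = -0.18446.

k = 0.7640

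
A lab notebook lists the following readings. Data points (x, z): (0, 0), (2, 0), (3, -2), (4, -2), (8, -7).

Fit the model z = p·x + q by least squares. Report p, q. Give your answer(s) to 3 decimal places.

The normal equations are: 93·p + 17·q = -70;  17·p + 5·q = -11.
Eliminating q: 5·(row 1) − 17·(row 2) gives 176·p = 5·(-70) − 17·(-11) = -163, so p = -163/176.
Then q = ((-11) − 17·(-163/176))/5 = 167/176.

p = -0.926, q = 0.949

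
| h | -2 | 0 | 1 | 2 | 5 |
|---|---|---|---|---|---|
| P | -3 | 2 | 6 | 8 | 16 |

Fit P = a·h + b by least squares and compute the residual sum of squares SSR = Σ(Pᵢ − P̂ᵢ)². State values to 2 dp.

Normal-equation sums: Σh·h = 34, Σh = 6, Σ1 = 5.
For AᵀP: Σh·P = 108, ΣP = 29.
So AᵀA·[a, b]ᵀ = AᵀP: [[34, 6]; [6, 5]]·[a, b]ᵀ = [108, 29]ᵀ.
Determinant 34·5 − 6² = 134.
a = (108·5 − 6·29)/134 = 183/67; b = (34·29 − 6·108)/134 = 169/67.
Residuals: -4/67, -35/67, 50/67, 1/67, -12/67; SSR = 58/67.

SSR = 0.87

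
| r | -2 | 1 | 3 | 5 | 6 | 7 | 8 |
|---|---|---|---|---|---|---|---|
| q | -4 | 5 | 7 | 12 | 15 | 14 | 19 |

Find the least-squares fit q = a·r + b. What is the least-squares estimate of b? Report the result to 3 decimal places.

Sums needed: Σr·r = 188, Σr = 28, Σ1 = 7.
Moment sums: Σr·q = 434, Σq = 68.
So AᵀA·[a, b]ᵀ = Aᵀq: [[188, 28]; [28, 7]]·[a, b]ᵀ = [434, 68]ᵀ.
det = 188·7 − 28² = 532.
a = (434·7 − 28·68)/532 = 81/38; b = (188·68 − 28·434)/532 = 158/133.

b = 1.188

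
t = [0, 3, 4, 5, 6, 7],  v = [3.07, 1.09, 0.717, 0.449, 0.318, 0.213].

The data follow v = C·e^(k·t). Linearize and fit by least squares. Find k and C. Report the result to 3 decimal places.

k = -0.385, C = 3.214

Let Y = ln v. Fitting Y = k·t + ln C by least squares:
XᵀX = [[135.0000, 25.0000]; [25.0000, 6]], rhs = [-22.7753, -2.6177]ᵀ  (here Σt = 25.0000, Σ(t)² = 135.0000, Σln v = -2.6177, Σt·ln v = -22.7753).
Slope k = (n·Σt·ln v − Σt·Σln v)/(n·Σ(t)² − (Σt)²) = (6·-22.7753 − 25.0000·-2.6177)/185.0000 = -0.38491; ln C = (Σln v − k·Σt)/n = 1.16751, so C = exp(1.16751) = 3.21399.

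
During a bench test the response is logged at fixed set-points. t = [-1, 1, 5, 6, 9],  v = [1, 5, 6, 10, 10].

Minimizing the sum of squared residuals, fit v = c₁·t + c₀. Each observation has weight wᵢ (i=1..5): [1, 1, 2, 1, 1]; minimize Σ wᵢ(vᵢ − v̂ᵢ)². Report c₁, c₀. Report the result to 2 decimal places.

AᵀWA·[c₁, c₀]ᵀ = AᵀWv reads: 169·c₁ + 25·c₀ = 214;  25·c₁ + 6·c₀ = 38.
(Σwᵢ·t·t = 169, Σwᵢ·t = 25, Σwᵢ·1 = 6, Σwᵢ·t·v = 214, Σwᵢ·v = 38.)
Eliminating c₀: 6·(row 1) − 25·(row 2) gives 389·c₁ = 6·214 − 25·38 = 334, so c₁ = 334/389.
Then c₀ = (38 − 25·(334/389))/6 = 1072/389.

c₁ = 0.86, c₀ = 2.76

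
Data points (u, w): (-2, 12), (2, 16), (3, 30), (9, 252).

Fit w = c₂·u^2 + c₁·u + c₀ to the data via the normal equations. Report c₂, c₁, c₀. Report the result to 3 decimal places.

Normal-equation sums: Σu^2·u^2 = 6674, Σu^2·u = 756, Σu^2 = 98, Σu·u = 98, Σu = 12, Σ1 = 4.
For Aᵀw: Σu^2·w = 20794, Σu·w = 2366, Σw = 310.
So AᵀA·[c₂, c₁, c₀]ᵀ = Aᵀw: [[6674, 756, 98]; [756, 98, 12]; [98, 12, 4]]·[c₂, c₁, c₀]ᵀ = [20794, 2366, 310]ᵀ.
Inverting the 3×3 Gram matrix, [c₂, c₁, c₀]ᵀ = [77453/25741, 19045/25741, 40194/25741]ᵀ.

c₂ = 3.009, c₁ = 0.740, c₀ = 1.561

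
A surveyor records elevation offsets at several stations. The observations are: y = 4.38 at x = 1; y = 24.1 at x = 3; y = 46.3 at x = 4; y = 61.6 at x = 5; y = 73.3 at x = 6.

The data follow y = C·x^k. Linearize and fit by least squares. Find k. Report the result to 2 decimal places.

k = 1.62

Let Y = ln y. Fitting Y = k·ln x + ln C by least squares:
Σln x = 5.8861, Σ(ln x)² = 8.9295, Σln y = 16.9096, Σln x·ln y = 23.1394.
Normal system: [[8.9295, 5.8861]; [5.8861, 5]]·[k, ln C]ᵀ = [23.1394, 16.9096]ᵀ.
Δ = 8.9295·5 − (5.8861)² = 10.0010; k = (23.1394·5 − 5.8861·16.9096)/10.0010 = 1.61636, ln C = (8.9295·16.9096 − 5.8861·23.1394)/10.0010 = 1.47911.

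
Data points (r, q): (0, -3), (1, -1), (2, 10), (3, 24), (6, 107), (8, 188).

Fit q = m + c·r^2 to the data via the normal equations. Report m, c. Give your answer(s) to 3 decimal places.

m = -2.788, c = 2.998

Normal-equation sums: Σ1 = 6, Σr^2 = 114, Σr^2·r^2 = 5490.
Right-hand side: Σq = 325, Σr^2·q = 16139.
So MᵀM·[m, c]ᵀ = Mᵀq: [[6, 114]; [114, 5490]]·[m, c]ᵀ = [325, 16139]ᵀ.
Δ = 6·5490 − 114² = 19944.
m = (325·5490 − 114·16139)/19944 = -4633/1662; c = (6·16139 − 114·325)/19944 = 2491/831.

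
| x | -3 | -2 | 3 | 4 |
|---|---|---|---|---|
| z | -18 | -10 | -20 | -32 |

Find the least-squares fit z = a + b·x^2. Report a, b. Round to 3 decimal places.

The normal system AᵀA·[a, b]ᵀ = Aᵀz is [[4, 38]; [38, 434]]·[a, b]ᵀ = [-80, -894]ᵀ.
Determinant 4·434 − 38² = 292.
a = ((-80)·434 − 38·(-894))/292 = -187/73; b = (4·(-894) − 38·(-80))/292 = -134/73.

a = -2.562, b = -1.836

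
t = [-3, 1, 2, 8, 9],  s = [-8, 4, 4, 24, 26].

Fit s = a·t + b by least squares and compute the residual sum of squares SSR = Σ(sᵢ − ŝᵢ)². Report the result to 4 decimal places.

Normal-equation sums: Σt·t = 159, Σt = 17, Σ1 = 5.
For Aᵀs: Σt·s = 462, Σs = 50.
Determinant 159·5 − 17² = 506.
a = (462·5 − 17·50)/506 = 730/253; b = (159·50 − 17·462)/506 = 48/253.
Residuals: 118/253, 234/253, -496/253, 8/11, -40/253; SSR = 1384/253.

SSR = 5.4704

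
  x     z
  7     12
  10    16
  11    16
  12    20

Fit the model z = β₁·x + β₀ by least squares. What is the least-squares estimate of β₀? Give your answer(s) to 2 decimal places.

Sums needed: Σx·x = 414, Σx = 40, Σ1 = 4.
And Σx·z = 660, Σz = 64.
MᵀM·[β₁, β₀]ᵀ = Mᵀz becomes [[414, 40]; [40, 4]]·[β₁, β₀]ᵀ = [660, 64]ᵀ.
det = 414·4 − 40² = 56.
β₁ = (660·4 − 40·64)/56 = 10/7; β₀ = (414·64 − 40·660)/56 = 12/7.

β₀ = 1.71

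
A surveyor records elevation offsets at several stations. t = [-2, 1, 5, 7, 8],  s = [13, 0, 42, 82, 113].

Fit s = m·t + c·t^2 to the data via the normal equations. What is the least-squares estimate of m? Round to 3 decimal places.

The normal equations are: 143·m + 973·c = 1662;  973·m + 7139·c = 12352.
(Σt·t = 143, Σt·t^2 = 973, Σt^2·t^2 = 7139, Σt·s = 1662, Σt^2·s = 12352.)
det = 143·7139 − 973² = 74148.
m = (1662·7139 − 973·12352)/74148 = -76739/37074; c = (143·12352 − 973·1662)/74148 = 74605/37074.

m = -2.070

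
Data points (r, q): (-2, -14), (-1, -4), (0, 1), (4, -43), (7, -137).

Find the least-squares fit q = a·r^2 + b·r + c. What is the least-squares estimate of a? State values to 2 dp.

a = -2.97

XᵀX·[a, b, c]ᵀ = Xᵀq reads: 2674·a + 398·b + 70·c = -7461;  398·a + 70·b + 8·c = -1099;  70·a + 8·b + 5·c = -197.
Inverting the 3×3 Gram matrix, [a, b, c]ᵀ = [-98/33, 983/858, 49/143]ᵀ.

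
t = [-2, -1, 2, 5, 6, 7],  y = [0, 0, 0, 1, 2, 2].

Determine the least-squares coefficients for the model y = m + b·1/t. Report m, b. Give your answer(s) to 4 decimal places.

Normal-equation sums: Σ1 = 6, Σ1/t = -103/210, Σ1/t·1/t = 70039/44100.
Moment sums: Σy = 5, Σ1/t·y = 86/105.
So XᵀX·[m, b]ᵀ = Xᵀy: [[6, -103/210]; [-103/210, 70039/44100]]·[m, b]ᵀ = [5, 86/105]ᵀ.
Determinant 6·(70039/44100) − (-103/210)² = 16385/1764.
m = (5·(70039/44100) − (-103/210)·(86/105))/(16385/1764) = 367911/409625; b = (6·(86/105) − (-103/210)·5)/(16385/1764) = 64974/81925.

m = 0.8982, b = 0.7931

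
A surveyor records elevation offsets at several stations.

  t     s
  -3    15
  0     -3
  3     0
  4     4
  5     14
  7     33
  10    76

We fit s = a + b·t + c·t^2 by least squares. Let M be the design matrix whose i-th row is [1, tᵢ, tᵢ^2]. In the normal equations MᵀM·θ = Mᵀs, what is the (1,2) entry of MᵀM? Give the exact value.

26

Row 1 ↔ basis 1, column 2 ↔ basis t, so (MᵀM)_{1,2} = Σᵢ t = (1)·(-3) + (1)·(0) + (1)·(3) + (1)·(4) + (1)·(5) + (1)·(7) + (1)·(10) = 26.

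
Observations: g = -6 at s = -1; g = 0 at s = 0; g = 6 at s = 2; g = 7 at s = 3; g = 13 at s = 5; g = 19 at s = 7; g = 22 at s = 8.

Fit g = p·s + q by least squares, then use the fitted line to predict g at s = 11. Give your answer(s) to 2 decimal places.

MᵀM·[p, q]ᵀ = Mᵀg reads: 152·p + 24·q = 413;  24·p + 7·q = 61.
(Σs·s = 152, Σs = 24, Σ1 = 7, Σs·g = 413, Σg = 61.)
Determinant 152·7 − 24² = 488.
p = (413·7 − 24·61)/488 = 1427/488; q = (152·61 − 24·413)/488 = -80/61.
At s = 11: ĝ = (1427/488)·(11) + (-80/61)·(1) = 15057/488.

ĝ = 30.85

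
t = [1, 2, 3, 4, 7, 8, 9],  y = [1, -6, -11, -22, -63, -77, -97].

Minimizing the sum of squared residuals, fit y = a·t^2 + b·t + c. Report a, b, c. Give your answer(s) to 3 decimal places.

With design matrix M, MᵀM = [[13412, 1684, 224]; [1684, 224, 34]; [224, 34, 7]] and Mᵀy = [-16346, -2062, -275]ᵀ.
Solving the 3×3 system (Gaussian elimination) gives a = -3287/3584, b = -1563/512, c = 8763/1792.

a = -0.917, b = -3.053, c = 4.890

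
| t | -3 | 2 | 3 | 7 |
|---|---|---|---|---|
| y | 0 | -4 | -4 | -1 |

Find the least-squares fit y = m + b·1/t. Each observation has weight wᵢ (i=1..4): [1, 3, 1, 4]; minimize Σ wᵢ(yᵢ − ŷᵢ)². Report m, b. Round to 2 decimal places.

m = -0.91, b = -5.72

Forming AᵀWA = [[9, 29/14]; [29/14, 1859/1764]] and AᵀWy = [-20, -166/21]ᵀ gives AᵀWA·[m, b]ᵀ = AᵀWy.
Δ = 9·(1859/1764) − (29/14)² = 509/98.
m = ((-20)·(1859/1764) − (29/14)·(-166/21))/(509/98) = -4148/4581; b = (9·(-166/21) − (29/14)·(-20))/(509/98) = -2912/509.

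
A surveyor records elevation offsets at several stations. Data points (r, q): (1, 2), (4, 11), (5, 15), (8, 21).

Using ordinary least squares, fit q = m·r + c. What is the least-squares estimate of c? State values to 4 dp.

From the data, Σr·r = 106, Σr = 18, Σ1 = 4.
For Mᵀq: Σr·q = 289, Σq = 49.
Normal equations: [[106, 18]; [18, 4]]·[m, c]ᵀ = [289, 49]ᵀ.
Eliminating c: 4·(row 1) − 18·(row 2) gives 100·m = 4·289 − 18·49 = 274, so m = 137/50.
Then c = (49 − 18·(137/50))/4 = -2/25.

c = -0.0800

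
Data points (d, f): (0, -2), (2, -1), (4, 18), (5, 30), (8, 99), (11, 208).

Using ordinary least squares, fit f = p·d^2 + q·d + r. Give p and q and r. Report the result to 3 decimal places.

p = 2.087, q = -3.972, r = -1.490

The normal system AᵀA·[p, q, r]ᵀ = Aᵀf is [[19634, 2040, 230]; [2040, 230, 30]; [230, 30, 6]]·[p, q, r]ᵀ = [32538, 3300, 352]ᵀ.
Solving the 3×3 system (Gaussian elimination) gives p = 22946/10993, q = -43659/10993, r = -16379/10993.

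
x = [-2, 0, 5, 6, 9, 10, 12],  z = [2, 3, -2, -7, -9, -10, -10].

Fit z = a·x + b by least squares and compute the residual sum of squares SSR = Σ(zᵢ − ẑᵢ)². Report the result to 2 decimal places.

SSR = 15.70

Setting ∂/∂a … = 0 gives: 390·a + 40·b = -357;  40·a + 7·b = -33.
det = 390·7 − 40² = 1130.
a = ((-357)·7 − 40·(-33))/1130 = -1179/1130; b = (390·(-33) − 40·(-357))/1130 = 141/113.
Residuals: -754/565, 198/113, 445/226, -1123/565, -969/1130, -92/113, 719/565; SSR = 17737/1130.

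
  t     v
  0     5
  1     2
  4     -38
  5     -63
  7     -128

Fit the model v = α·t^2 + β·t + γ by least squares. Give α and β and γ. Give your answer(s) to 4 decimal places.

α = -2.7293, β = 0.1224, γ = 4.8565

The normal system AᵀA·[α, β, γ]ᵀ = Aᵀv is [[3283, 533, 91]; [533, 91, 17]; [91, 17, 5]]·[α, β, γ]ᵀ = [-8453, -1361, -222]ᵀ.
Row-reducing yields α = -6845/2508, β = 307/2508, γ = 1015/209.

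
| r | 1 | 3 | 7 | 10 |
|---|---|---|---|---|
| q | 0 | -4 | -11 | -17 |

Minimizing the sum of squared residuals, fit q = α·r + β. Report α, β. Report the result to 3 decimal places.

α = -1.867, β = 1.800

The normal system MᵀM·[α, β]ᵀ = Mᵀq is [[159, 21]; [21, 4]]·[α, β]ᵀ = [-259, -32]ᵀ.
Determinant 159·4 − 21² = 195.
α = ((-259)·4 − 21·(-32))/195 = -28/15; β = (159·(-32) − 21·(-259))/195 = 9/5.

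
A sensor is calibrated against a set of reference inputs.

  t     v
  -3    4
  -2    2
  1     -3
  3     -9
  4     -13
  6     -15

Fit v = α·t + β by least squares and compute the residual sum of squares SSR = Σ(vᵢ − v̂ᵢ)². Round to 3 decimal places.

SSR = 6.146

Entries of XᵀX: Σt·t = 75, Σt = 9, Σ1 = 6.
And Σt·v = -188, Σv = -34.
So XᵀX·[α, β]ᵀ = Xᵀv: [[75, 9]; [9, 6]]·[α, β]ᵀ = [-188, -34]ᵀ.
Eliminating β: 6·(row 1) − 9·(row 2) gives 369·α = 6·(-188) − 9·(-34) = -822, so α = -274/123.
Then β = ((-34) − 9·(-274/123))/6 = -286/123.
Residuals: -44/123, -16/123, 191/123, 1/123, -217/123, 85/123; SSR = 252/41.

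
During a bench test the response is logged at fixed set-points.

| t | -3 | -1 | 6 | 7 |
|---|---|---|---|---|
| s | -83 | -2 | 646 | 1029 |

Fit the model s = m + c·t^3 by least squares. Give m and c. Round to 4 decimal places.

Normal-equation sums: Σ1 = 4, Σt^3 = 531, Σt^3·t^3 = 165035.
Moment sums: Σs = 1590, Σt^3·s = 494726.
Normal equations: [[4, 531]; [531, 165035]]·[m, c]ᵀ = [1590, 494726]ᵀ.
Δ = 4·165035 − 531² = 378179.
m = (1590·165035 − 531·494726)/378179 = -293856/378179; c = (4·494726 − 531·1590)/378179 = 1134614/378179.

m = -0.7770, c = 3.0002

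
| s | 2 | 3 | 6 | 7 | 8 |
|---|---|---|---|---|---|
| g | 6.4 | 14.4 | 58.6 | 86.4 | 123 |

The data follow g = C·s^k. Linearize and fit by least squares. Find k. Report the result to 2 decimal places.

With ln gᵢ as the transformed response and ln sᵢ as the regressor:
Sums: Σln s = 7.6089, Σ(ln s)² = 13.0084, Σln g = 17.8654, Σln s·ln g = 30.1942.
Normal system: [[13.0084, 7.6089]; [7.6089, 5]]·[k, ln C]ᵀ = [30.1942, 17.8654]ᵀ.
Δ = 13.0084·5 − (7.6089)² = 7.1473; k = (30.1942·5 − 7.6089·17.8654)/7.1473 = 2.10359, ln C = (13.0084·17.8654 − 7.6089·30.1942)/7.1473 = 0.37190.

k = 2.10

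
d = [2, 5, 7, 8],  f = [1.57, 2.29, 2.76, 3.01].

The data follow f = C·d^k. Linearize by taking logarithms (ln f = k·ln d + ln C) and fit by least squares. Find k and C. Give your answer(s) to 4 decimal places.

With ln fᵢ as the transformed response and ln dᵢ as the regressor:
Σln d = 6.3279, Σ(ln d)² = 11.1814, Σln f = 3.3968, Σln d·ln f = 5.9131.
Equations: 11.1814·k + 6.3279·ln C = 5.9131;  6.3279·k + 4·ln C = 3.3968.
Slope k = (n·Σln d·ln f − Σln d·Σln f)/(n·Σ(ln d)² − (Σln d)²) = (4·5.9131 − 6.3279·3.3968)/4.6828 = 0.46080; ln C = (Σln f − k·Σln d)/n = 0.12023, so C = exp(0.12023) = 1.12775.

k = 0.4608, C = 1.1278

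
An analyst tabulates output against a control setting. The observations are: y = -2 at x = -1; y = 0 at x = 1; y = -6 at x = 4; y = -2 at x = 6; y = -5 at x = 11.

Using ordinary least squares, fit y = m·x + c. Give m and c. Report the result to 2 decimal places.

m = -0.30, c = -1.74

Normal-equation sums: Σx·x = 175, Σx = 21, Σ1 = 5.
Moment sums: Σx·y = -89, Σy = -15.
Eliminating c: 5·(row 1) − 21·(row 2) gives 434·m = 5·(-89) − 21·(-15) = -130, so m = -65/217.
Then c = ((-15) − 21·(-65/217))/5 = -54/31.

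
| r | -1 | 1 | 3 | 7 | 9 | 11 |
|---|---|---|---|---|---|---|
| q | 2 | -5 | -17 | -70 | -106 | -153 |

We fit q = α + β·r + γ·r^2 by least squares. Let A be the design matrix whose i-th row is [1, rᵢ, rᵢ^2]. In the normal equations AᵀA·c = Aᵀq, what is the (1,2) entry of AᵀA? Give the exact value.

30

Row 1 ↔ basis 1, column 2 ↔ basis r, so (AᵀA)_{1,2} = Σᵢ r = (1)·(-1) + (1)·(1) + (1)·(3) + (1)·(7) + (1)·(9) + (1)·(11) = 30.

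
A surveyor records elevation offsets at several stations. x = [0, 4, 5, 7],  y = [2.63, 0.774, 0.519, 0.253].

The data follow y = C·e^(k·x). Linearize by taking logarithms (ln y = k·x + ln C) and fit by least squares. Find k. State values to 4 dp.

k = -0.3326

Linearized form: ln y = k·x + ln C. From the 4 transformed points,
Σx = 16.0000, Σ(x)² = 90.0000, Σln y = -1.3194, Σx·ln y = -13.9246.
Equations: 90.0000·k + 16.0000·ln C = -13.9246;  16.0000·k + 4·ln C = -1.3194.
Solving (det = 104.0000): k = -0.33257, ln C = 1.00044.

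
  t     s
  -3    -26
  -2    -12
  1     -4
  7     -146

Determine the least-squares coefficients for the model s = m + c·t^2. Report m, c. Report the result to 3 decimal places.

AᵀA·[m, c]ᵀ = Aᵀs reads: 4·m + 63·c = -188;  63·m + 2499·c = -7440.
Determinant 4·2499 − 63² = 6027.
m = ((-188)·2499 − 63·(-7440))/6027 = -52/287; c = (4·(-7440) − 63·(-188))/6027 = -5972/2009.

m = -0.181, c = -2.973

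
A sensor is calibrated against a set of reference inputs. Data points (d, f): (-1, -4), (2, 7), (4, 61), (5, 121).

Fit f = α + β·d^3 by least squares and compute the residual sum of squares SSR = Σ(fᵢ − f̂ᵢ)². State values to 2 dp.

Compute the Gram sums: Σ1 = 4, Σd^3 = 196, Σd^3·d^3 = 19786.
Right-hand side: Σf = 185, Σd^3·f = 19089.
So XᵀX·[α, β]ᵀ = Xᵀf: [[4, 196]; [196, 19786]]·[α, β]ᵀ = [185, 19089]ᵀ.
Eliminating β: 19786·(row 1) − 196·(row 2) gives 40728·α = 19786·185 − 196·19089 = -81034, so α = -40517/20364.
Then β = (19089 − 196·(-40517/20364))/19786 = 5012/5091.
Residuals: -20891/20364, 22681/20364, -117/6788, -1439/20364; SSR = 46801/20364.

SSR = 2.30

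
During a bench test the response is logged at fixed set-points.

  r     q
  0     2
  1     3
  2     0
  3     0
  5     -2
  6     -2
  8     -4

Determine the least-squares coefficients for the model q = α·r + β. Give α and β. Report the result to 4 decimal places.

α = -0.8103, β = 2.4655

Forming MᵀM = [[139, 25]; [25, 7]] and Mᵀq = [-51, -3]ᵀ gives MᵀM·[α, β]ᵀ = Mᵀq.
Eliminating β: 7·(row 1) − 25·(row 2) gives 348·α = 7·(-51) − 25·(-3) = -282, so α = -47/58.
Then β = ((-3) − 25·(-47/58))/7 = 143/58.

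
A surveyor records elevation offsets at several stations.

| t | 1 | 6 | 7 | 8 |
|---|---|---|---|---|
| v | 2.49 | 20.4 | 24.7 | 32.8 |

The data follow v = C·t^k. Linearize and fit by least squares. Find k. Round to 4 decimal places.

k = 1.2056

Taking logs, ln v = k·ln t + ln C, so regress ln v on ln t.
Σln t = 5.8171, Σ(ln t)² = 11.3210, Σln v = 10.6250, Σln t·ln v = 18.9014.
Equations: 11.3210·k + 5.8171·ln C = 18.9014;  5.8171·k + 4·ln C = 10.6250.
Δ = 11.3210·4 − (5.8171)² = 11.4454; k = (18.9014·4 − 5.8171·10.6250)/11.4454 = 1.20560, ln C = (11.3210·10.6250 − 5.8171·18.9014)/11.4454 = 0.90299.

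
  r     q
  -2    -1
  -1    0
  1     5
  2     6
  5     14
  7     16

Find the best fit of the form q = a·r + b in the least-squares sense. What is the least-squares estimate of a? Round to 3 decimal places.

a = 2.017

Normal-equation sums: Σr·r = 84, Σr = 12, Σ1 = 6.
Right-hand side: Σr·q = 201, Σq = 40.
Normal equations: [[84, 12]; [12, 6]]·[a, b]ᵀ = [201, 40]ᵀ.
Eliminating b: 6·(row 1) − 12·(row 2) gives 360·a = 6·201 − 12·40 = 726, so a = 121/60.
Then b = (40 − 12·(121/60))/6 = 79/30.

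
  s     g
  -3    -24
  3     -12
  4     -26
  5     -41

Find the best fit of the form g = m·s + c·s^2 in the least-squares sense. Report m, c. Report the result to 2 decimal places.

Entries of AᵀA: Σs·s = 59, Σs·s^2 = 189, Σs^2·s^2 = 1043.
For Aᵀg: Σs·g = -273, Σs^2·g = -1765.
So AᵀA·[m, c]ᵀ = Aᵀg: [[59, 189]; [189, 1043]]·[m, c]ᵀ = [-273, -1765]ᵀ.
Determinant 59·1043 − 189² = 25816.
m = ((-273)·1043 − 189·(-1765))/25816 = 3489/1844; c = (59·(-1765) − 189·(-273))/25816 = -26269/12908.

m = 1.89, c = -2.04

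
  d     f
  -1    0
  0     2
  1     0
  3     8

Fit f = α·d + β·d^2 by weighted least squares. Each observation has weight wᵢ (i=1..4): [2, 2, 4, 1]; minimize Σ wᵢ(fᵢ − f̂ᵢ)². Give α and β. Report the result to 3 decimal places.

Normal-equation sums: Σwᵢ·d·d = 15, Σwᵢ·d·d^2 = 29, Σwᵢ·d^2·d^2 = 87.
And Σwᵢ·d·f = 24, Σwᵢ·d^2·f = 72.
XᵀWX·[α, β]ᵀ = XᵀWf becomes [[15, 29]; [29, 87]]·[α, β]ᵀ = [24, 72]ᵀ.
Δ = 15·87 − 29² = 464.
α = (24·87 − 29·72)/464 = 0; β = (15·72 − 29·24)/464 = 24/29.

α = 0.000, β = 0.828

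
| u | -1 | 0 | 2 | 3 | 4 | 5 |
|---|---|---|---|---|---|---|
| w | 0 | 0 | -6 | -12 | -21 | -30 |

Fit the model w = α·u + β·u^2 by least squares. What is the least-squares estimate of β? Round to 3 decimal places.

β = -0.997

Forming AᵀA = [[55, 223]; [223, 979]] and Aᵀw = [-282, -1218]ᵀ gives AᵀA·[α, β]ᵀ = Aᵀw.
Δ = 55·979 − 223² = 4116.
α = ((-282)·979 − 223·(-1218))/4116 = -372/343; β = (55·(-1218) − 223·(-282))/4116 = -342/343.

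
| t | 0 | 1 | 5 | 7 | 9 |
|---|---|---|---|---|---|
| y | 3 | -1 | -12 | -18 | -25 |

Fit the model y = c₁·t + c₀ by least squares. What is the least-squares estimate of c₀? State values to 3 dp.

Sums needed: Σt·t = 156, Σt = 22, Σ1 = 5.
And Σt·y = -412, Σy = -53.
So AᵀA·[c₁, c₀]ᵀ = Aᵀy: [[156, 22]; [22, 5]]·[c₁, c₀]ᵀ = [-412, -53]ᵀ.
det = 156·5 − 22² = 296.
c₁ = ((-412)·5 − 22·(-53))/296 = -447/148; c₀ = (156·(-53) − 22·(-412))/296 = 199/74.

c₀ = 2.689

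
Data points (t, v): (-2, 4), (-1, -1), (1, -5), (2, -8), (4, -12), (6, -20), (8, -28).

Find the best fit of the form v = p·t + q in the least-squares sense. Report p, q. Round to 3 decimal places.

p = -3.011, q = -2.258

Compute the Gram sums: Σt·t = 126, Σt = 18, Σ1 = 7.
Right-hand side: Σt·v = -420, Σv = -70.
MᵀM·[p, q]ᵀ = Mᵀv becomes [[126, 18]; [18, 7]]·[p, q]ᵀ = [-420, -70]ᵀ.
Determinant 126·7 − 18² = 558.
p = ((-420)·7 − 18·(-70))/558 = -280/93; q = (126·(-70) − 18·(-420))/558 = -70/31.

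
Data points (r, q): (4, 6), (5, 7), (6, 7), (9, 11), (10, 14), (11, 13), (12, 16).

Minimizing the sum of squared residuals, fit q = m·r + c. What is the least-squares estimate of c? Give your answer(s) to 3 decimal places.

c = 0.551

Setting ∂/∂m … = 0 gives: 523·m + 57·c = 675;  57·m + 7·c = 74.
(Σr·r = 523, Σr = 57, Σ1 = 7, Σr·q = 675, Σq = 74.)
Eliminating c: 7·(row 1) − 57·(row 2) gives 412·m = 7·675 − 57·74 = 507, so m = 507/412.
Then c = (74 − 57·(507/412))/7 = 227/412.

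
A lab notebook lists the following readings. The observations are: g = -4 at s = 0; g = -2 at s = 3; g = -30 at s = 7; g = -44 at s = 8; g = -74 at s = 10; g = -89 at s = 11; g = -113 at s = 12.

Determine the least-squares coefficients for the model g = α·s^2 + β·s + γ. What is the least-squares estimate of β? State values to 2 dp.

β = 3.45

Entries of XᵀX: Σs^2·s^2 = 51955, Σs^2·s = 4941, Σs^2 = 487, Σs·s = 487, Σs = 51, Σ1 = 7.
Right-hand side: Σs^2·g = -38745, Σs·g = -3643, Σg = -356.
Inverting the 3×3 Gram matrix, [α, β, γ]ᵀ = [-75953/73086, 6465/1874, -134885/36543]ᵀ.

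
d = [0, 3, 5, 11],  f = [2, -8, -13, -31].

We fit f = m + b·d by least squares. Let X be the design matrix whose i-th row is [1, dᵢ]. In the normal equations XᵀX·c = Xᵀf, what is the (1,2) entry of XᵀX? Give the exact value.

19

Row 1 ↔ basis 1, column 2 ↔ basis d, so (XᵀX)_{1,2} = Σᵢ d = (1)·(0) + (1)·(3) + (1)·(5) + (1)·(11) = 19.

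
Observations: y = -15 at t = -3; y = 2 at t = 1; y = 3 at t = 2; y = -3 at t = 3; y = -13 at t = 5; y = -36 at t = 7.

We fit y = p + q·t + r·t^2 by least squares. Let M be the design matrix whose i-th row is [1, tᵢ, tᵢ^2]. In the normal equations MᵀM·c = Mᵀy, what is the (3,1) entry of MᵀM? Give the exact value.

Row 3 ↔ basis t^2, column 1 ↔ basis 1, so (MᵀM)_{3,1} = Σᵢ t^2 = (9)·(1) + (1)·(1) + (4)·(1) + (9)·(1) + (25)·(1) + (49)·(1) = 97.

97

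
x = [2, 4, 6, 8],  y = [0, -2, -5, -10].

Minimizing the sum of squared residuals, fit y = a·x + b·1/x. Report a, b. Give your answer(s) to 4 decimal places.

a = -1.1855, b = 6.0655

Normal-equation sums: Σx·x = 120, Σx·1/x = 4, Σ1/x·1/x = 205/576.
And Σx·y = -118, Σ1/x·y = -31/12.
det = 120·(205/576) − 4² = 641/24.
a = ((-118)·(205/576) − 4·(-31/12))/(641/24) = -9119/7692; b = (120·(-31/12) − 4·(-118))/(641/24) = 3888/641.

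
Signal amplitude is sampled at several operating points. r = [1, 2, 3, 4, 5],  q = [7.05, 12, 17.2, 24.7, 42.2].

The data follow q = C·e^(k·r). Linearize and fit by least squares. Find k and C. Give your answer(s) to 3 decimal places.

k = 0.430, C = 4.741

Linearized form: ln q = k·r + ln C. From the 5 transformed points,
Σr = 15.0000, Σ(r)² = 55.0000, Σln q = 14.2321, Σr·ln q = 46.9969.
Equations: 55.0000·k + 15.0000·ln C = 46.9969;  15.0000·k + 5·ln C = 14.2321.
Δ = 55.0000·5 − (15.0000)² = 50.0000; k = (46.9969·5 − 15.0000·14.2321)/50.0000 = 0.43007, ln C = (55.0000·14.2321 − 15.0000·46.9969)/50.0000 = 1.55621, so C = exp(1.55621) = 4.74081.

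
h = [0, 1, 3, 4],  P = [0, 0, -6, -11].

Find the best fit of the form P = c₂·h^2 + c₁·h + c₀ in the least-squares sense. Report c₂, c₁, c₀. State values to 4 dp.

c₂ = -0.8333, c₁ = 0.5333, c₀ = 0.1000

The normal equations are: 338·c₂ + 92·c₁ + 26·c₀ = -230;  92·c₂ + 26·c₁ + 8·c₀ = -62;  26·c₂ + 8·c₁ + 4·c₀ = -17.
(Σh^2·h^2 = 338, Σh^2·h = 92, Σh^2 = 26, Σh·h = 26, Σh = 8, Σ1 = 4, Σh^2·P = -230, Σh·P = -62, ΣP = -17.)
Solving the 3×3 system (Gaussian elimination) gives c₂ = -5/6, c₁ = 8/15, c₀ = 1/10.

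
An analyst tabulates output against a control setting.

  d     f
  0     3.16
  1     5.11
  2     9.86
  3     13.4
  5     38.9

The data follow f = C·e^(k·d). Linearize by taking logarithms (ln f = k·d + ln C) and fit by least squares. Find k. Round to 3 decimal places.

Linearized form: ln f = k·d + ln C. From the 5 transformed points,
XᵀX = [[39.0000, 11.0000]; [11.0000, 5]], rhs = [32.2989, 11.3265]ᵀ  (here Σd = 11.0000, Σ(d)² = 39.0000, Σln f = 11.3265, Σd·ln f = 32.2989).
Slope k = (n·Σd·ln f − Σd·Σln f)/(n·Σ(d)² − (Σd)²) = (5·32.2989 − 11.0000·11.3265)/74.0000 = 0.49869; ln C = (Σln f − k·Σd)/n = 1.16819.

k = 0.499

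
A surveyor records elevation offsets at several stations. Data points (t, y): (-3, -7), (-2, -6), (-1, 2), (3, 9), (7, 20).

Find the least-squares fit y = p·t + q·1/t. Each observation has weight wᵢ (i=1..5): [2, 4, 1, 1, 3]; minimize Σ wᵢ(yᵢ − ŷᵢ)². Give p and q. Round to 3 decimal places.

p = 2.951, q = -2.597

Setting ∂/∂p … = 0 gives: 191·p + 11·q = 535;  11·p + (352/147)·q = 551/21.
det = 191·(352/147) − 11² = 49445/147.
p = (535·(352/147) − 11·(551/21))/(49445/147) = 13263/4495; q = (191·(551/21) − 11·535)/(49445/147) = -128408/49445.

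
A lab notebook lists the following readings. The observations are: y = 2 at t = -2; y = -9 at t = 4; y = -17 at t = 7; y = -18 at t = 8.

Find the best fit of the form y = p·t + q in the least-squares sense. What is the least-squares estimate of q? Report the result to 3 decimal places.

Sums needed: Σt·t = 133, Σt = 17, Σ1 = 4.
Right-hand side: Σt·y = -303, Σy = -42.
det = 133·4 − 17² = 243.
p = ((-303)·4 − 17·(-42))/243 = -166/81; q = (133·(-42) − 17·(-303))/243 = -145/81.

q = -1.790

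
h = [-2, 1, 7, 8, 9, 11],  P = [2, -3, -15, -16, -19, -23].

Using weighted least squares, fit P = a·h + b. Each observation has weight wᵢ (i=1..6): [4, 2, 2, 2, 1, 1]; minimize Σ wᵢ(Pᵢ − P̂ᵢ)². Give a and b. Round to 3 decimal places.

a = -1.890, b = -1.570

The normal equations are: 446·a + 44·b = -912;  44·a + 12·b = -102.
Determinant 446·12 − 44² = 3416.
a = ((-912)·12 − 44·(-102))/3416 = -807/427; b = (446·(-102) − 44·(-912))/3416 = -1341/854.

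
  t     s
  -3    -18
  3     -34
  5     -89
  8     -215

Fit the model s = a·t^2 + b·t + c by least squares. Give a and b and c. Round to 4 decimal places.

a = -3.0368, b = -2.7430, c = 1.1488

Forming XᵀX = [[4883, 637, 107]; [637, 107, 13]; [107, 13, 4]] and Xᵀs = [-16453, -2213, -356]ᵀ gives XᵀX·[a, b, c]ᵀ = Xᵀs.
Inverting the 3×3 Gram matrix, [a, b, c]ᵀ = [-95513/31452, -86273/31452, 3011/2621]ᵀ.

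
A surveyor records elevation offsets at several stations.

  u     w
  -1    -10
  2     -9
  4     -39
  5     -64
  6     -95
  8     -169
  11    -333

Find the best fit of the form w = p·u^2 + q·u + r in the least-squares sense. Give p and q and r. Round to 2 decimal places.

The normal equations are: 20931·p + 2255·q + 267·r = -56799;  2255·p + 267·q + 35·r = -6069;  267·p + 35·q + 7·r = -719.
(Σu^2·u^2 = 20931, Σu^2·u = 2255, Σu^2 = 267, Σu·u = 267, Σu = 35, Σ1 = 7, Σu^2·w = -56799, Σu·w = -6069, Σw = -719.)
Inverting the 3×3 Gram matrix, [p, q, r]ᵀ = [-8110/2707, 382041/124522, -470819/124522]ᵀ.

p = -3.00, q = 3.07, r = -3.78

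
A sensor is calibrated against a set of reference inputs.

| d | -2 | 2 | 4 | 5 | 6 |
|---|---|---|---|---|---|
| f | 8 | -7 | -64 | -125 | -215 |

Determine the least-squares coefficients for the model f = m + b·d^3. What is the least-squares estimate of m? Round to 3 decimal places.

m = 0.251

Entries of AᵀA: Σ1 = 5, Σd^3 = 405, Σd^3·d^3 = 66505.
And Σf = -403, Σd^3·f = -66281.
AᵀA·[m, b]ᵀ = Aᵀf becomes [[5, 405]; [405, 66505]]·[m, b]ᵀ = [-403, -66281]ᵀ.
Eliminating b: 66505·(row 1) − 405·(row 2) gives 168500·m = 66505·(-403) − 405·(-66281) = 42290, so m = 4229/16850.
Then b = ((-66281) − 405·(4229/16850))/66505 = -16819/16850.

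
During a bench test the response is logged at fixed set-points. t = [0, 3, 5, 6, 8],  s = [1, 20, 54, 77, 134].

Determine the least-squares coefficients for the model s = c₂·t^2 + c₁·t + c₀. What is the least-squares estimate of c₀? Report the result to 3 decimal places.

c₀ = 0.856

Setting ∂/∂c₂ … = 0 gives: 6098·c₂ + 880·c₁ + 134·c₀ = 12878;  880·c₂ + 134·c₁ + 22·c₀ = 1864;  134·c₂ + 22·c₁ + 5·c₀ = 286.
(Σt^2·t^2 = 6098, Σt^2·t = 880, Σt^2 = 134, Σt·t = 134, Σt = 22, Σ1 = 5, Σt^2·s = 12878, Σt·s = 1864, Σs = 286.)
Inverting the 3×3 Gram matrix, [c₂, c₁, c₀]ᵀ = [2509/1239, 584/1239, 1060/1239]ᵀ.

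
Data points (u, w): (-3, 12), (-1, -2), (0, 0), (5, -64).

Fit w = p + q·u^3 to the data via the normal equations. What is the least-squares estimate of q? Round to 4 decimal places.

Sums needed: Σ1 = 4, Σu^3 = 97, Σu^3·u^3 = 16355.
Right-hand side: Σw = -54, Σu^3·w = -8322.
So AᵀA·[p, q]ᵀ = Aᵀw: [[4, 97]; [97, 16355]]·[p, q]ᵀ = [-54, -8322]ᵀ.
det = 4·16355 − 97² = 56011.
p = ((-54)·16355 − 97·(-8322))/56011 = -75936/56011; q = (4·(-8322) − 97·(-54))/56011 = -28050/56011.

q = -0.5008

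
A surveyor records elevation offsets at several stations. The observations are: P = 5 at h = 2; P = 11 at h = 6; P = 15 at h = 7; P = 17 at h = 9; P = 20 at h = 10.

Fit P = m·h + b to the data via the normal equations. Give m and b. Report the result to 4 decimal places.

m = 1.8454, b = 1.0515

Forming MᵀM = [[270, 34]; [34, 5]] and MᵀP = [534, 68]ᵀ gives MᵀM·[m, b]ᵀ = MᵀP.
Δ = 270·5 − 34² = 194.
m = (534·5 − 34·68)/194 = 179/97; b = (270·68 − 34·534)/194 = 102/97.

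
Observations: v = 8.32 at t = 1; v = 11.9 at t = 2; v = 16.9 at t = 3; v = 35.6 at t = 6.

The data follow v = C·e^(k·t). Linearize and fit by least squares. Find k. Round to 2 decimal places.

k = 0.29

Taking logs, ln v = k·t + ln C, so regress ln v on t.
Σt = 12.0000, Σ(t)² = 50.0000, Σln v = 10.9949, Σt·ln v = 36.9878.
Equations: 50.0000·k + 12.0000·ln C = 36.9878;  12.0000·k + 4·ln C = 10.9949.
Slope k = (n·Σt·ln v − Σt·Σln v)/(n·Σ(t)² − (Σt)²) = (4·36.9878 − 12.0000·10.9949)/56.0000 = 0.28594; ln C = (Σln v − k·Σt)/n = 1.89089.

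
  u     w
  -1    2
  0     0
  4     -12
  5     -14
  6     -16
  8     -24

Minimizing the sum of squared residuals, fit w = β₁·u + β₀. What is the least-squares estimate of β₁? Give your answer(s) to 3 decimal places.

Forming MᵀM = [[142, 22]; [22, 6]] and Mᵀw = [-408, -64]ᵀ gives MᵀM·[β₁, β₀]ᵀ = Mᵀw.
Δ = 142·6 − 22² = 368.
β₁ = ((-408)·6 − 22·(-64))/368 = -65/23; β₀ = (142·(-64) − 22·(-408))/368 = -7/23.

β₁ = -2.826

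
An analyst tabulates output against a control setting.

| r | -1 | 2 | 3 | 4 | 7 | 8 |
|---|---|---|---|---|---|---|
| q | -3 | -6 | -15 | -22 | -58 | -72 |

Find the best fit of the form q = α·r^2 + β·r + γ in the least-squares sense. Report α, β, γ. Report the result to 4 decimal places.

α = -0.9955, β = -0.8448, γ = -2.3690

With design matrix X, XᵀX = [[6851, 953, 143]; [953, 143, 23]; [143, 23, 6]] and Xᵀq = [-7964, -1124, -176]ᵀ.
Solving the 3×3 system (Gaussian elimination) gives α = -885/889, β = -751/889, γ = -2106/889.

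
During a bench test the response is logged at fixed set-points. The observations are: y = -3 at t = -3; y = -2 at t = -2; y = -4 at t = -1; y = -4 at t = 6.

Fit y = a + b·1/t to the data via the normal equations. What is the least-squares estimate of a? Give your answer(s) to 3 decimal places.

XᵀX·[a, b]ᵀ = Xᵀy reads: 4·a + (-5/3)·b = -13;  (-5/3)·a + (25/18)·b = 16/3.
(Σ1 = 4, Σ1/t = -5/3, Σ1/t·1/t = 25/18, Σy = -13, Σ1/t·y = 16/3.)
Determinant 4·(25/18) − (-5/3)² = 25/9.
a = ((-13)·(25/18) − (-5/3)·(16/3))/(25/9) = -33/10; b = (4·(16/3) − (-5/3)·(-13))/(25/9) = -3/25.

a = -3.300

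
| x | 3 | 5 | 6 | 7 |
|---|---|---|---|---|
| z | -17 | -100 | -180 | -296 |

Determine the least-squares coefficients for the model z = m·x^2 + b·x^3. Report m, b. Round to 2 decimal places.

m = 1.17, b = -1.03

With design matrix M, MᵀM = [[4403, 27951]; [27951, 180659]] and Mᵀz = [-23637, -153367]ᵀ.
Δ = 4403·180659 − 27951² = 14183176.
m = ((-23637)·180659 − 27951·(-153367))/14183176 = 8262117/7091588; b = (4403·(-153367) − 27951·(-23637))/14183176 = -1042651/1013084.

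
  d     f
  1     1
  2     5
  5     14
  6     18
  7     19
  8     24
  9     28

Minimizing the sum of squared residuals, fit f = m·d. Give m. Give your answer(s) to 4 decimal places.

Entries of MᵀM: Σd·d = 260.
And Σd·f = 766.
Normal equations: [[260]]·[m]ᵀ = [766]ᵀ.
m = 766/260 = 2.94615.

m = 2.9462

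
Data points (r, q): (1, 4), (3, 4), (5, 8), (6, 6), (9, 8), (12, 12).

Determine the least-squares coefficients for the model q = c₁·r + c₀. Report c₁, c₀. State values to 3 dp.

Sums needed: Σr·r = 296, Σr = 36, Σ1 = 6.
And Σr·q = 308, Σq = 42.
So AᵀA·[c₁, c₀]ᵀ = Aᵀq: [[296, 36]; [36, 6]]·[c₁, c₀]ᵀ = [308, 42]ᵀ.
Determinant 296·6 − 36² = 480.
c₁ = (308·6 − 36·42)/480 = 7/10; c₀ = (296·42 − 36·308)/480 = 14/5.

c₁ = 0.700, c₀ = 2.800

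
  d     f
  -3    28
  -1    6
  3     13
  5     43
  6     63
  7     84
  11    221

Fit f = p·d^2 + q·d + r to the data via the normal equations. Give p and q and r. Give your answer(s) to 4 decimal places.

Compute the Gram sums: Σd^2·d^2 = 19126, Σd^2·d = 2014, Σd^2 = 250, Σd·d = 250, Σd = 28, Σ1 = 7.
Moment sums: Σd^2·f = 34575, Σd·f = 3561, Σf = 458.
Inverting the 3×3 Gram matrix, [p, q, r]ᵀ = [221917/110556, -245453/110556, 144863/55278]ᵀ.

p = 2.0073, q = -2.2202, r = 2.6206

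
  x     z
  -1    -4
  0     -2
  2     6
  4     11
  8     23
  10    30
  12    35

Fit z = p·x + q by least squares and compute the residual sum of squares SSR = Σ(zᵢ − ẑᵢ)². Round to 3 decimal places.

The normal equations are: 329·p + 35·q = 964;  35·p + 7·q = 99.
(Σx·x = 329, Σx = 35, Σ1 = 7, Σx·z = 964, Σz = 99.)
Eliminating q: 7·(row 1) − 35·(row 2) gives 1078·p = 7·964 − 35·99 = 3283, so p = 67/22.
Then q = (99 − 35·(67/22))/7 = -167/154.
Residuals: 10/77, -141/154, 153/154, -15/154, -43/154, 97/154, -71/154; SSR = 391/154.

SSR = 2.539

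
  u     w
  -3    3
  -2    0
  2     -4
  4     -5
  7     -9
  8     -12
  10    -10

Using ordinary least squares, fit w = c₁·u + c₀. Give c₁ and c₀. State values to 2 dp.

The normal system AᵀA·[c₁, c₀]ᵀ = Aᵀw is [[246, 26]; [26, 7]]·[c₁, c₀]ᵀ = [-296, -37]ᵀ.
Eliminating c₀: 7·(row 1) − 26·(row 2) gives 1046·c₁ = 7·(-296) − 26·(-37) = -1110, so c₁ = -555/523.
Then c₀ = ((-37) − 26·(-555/523))/7 = -703/523.

c₁ = -1.06, c₀ = -1.34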